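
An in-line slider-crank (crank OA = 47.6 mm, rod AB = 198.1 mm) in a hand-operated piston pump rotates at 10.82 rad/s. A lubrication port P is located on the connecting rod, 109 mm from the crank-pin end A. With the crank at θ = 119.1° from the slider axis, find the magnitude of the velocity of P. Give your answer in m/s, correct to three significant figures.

ω = 10.82 rad/s.  Crank-pin speed |V_A| = rω = 0.51503 m/s, perpendicular to OA.
Rod angle: sinφ = −(r/L) sinθ ⇒ φ = -12.120°; ω_rod = −rω cosθ/√(L²−r²sin²θ) = +1.2932 rad/s.
V_P = V_A + ω_rod × AP, with AP = 0.109 m along the rod.
Components: V_Px = −rω sinθ − a·ω_rod·sinφ = -0.42043 m/s;  V_Py = rω cosθ + a·ω_rod·cosφ = -0.11266 m/s.
|V_P| = √(V_Px² + V_Py²) = 0.43526 m/s.

0.435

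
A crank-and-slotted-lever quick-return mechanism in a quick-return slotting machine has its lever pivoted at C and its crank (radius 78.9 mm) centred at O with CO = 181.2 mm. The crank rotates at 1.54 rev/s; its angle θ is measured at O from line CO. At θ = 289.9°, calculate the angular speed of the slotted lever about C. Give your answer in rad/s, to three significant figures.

2.20

ω = 9.676 rad/s (from 1.54 rev/s).
Crank pin A relative to C: A = (d + r cosθ, r sinθ); lever angle φ = atan2(r sinθ, d + r cosθ).
Differentiating tanφ: φ̇ = rω(d cosθ + r)/(d² + r² + 2dr cosθ).
d² + r² + 2dr cosθ = |CA|² = 0.0487912 m²;  d cosθ + r = +0.14058 m.
|ω_lever| = |0.0789·9.676·+0.14058| / 0.0487912 = 2.1996 rad/s.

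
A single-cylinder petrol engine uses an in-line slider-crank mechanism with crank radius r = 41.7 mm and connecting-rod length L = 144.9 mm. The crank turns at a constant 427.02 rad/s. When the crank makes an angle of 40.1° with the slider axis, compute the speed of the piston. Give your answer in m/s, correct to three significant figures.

14.0

ω = 427 rad/s
For an in-line slider-crank, x = r cosθ + √(L² − r² sin²θ), so v = −rω sinθ·[1 + r cosθ/√(L² − r² sin²θ)].
With r = 0.0417 m, L = 0.1449 m, θ = 40.1°: √(L² − r² sin²θ) = 0.14239 m.
v = −0.0417·427·0.64412·[1 + 0.0417·0.76492/0.14239] = -14.039 m/s.
|v| = 14.039 m/s.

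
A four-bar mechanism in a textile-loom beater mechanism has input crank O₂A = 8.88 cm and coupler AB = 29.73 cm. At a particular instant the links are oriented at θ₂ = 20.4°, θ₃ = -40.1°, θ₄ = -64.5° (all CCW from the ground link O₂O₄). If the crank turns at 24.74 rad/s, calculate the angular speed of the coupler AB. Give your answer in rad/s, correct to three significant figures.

17.8

ω₂ = 24.74 rad/s
Differentiating the loop-closure r₂e^{iθ₂}+r₃e^{iθ₃}=r₁+r₄e^{iθ₄} gives r₂ω₂e^{iθ₂}+r₃ω₃e^{iθ₃}=r₄ω₄e^{iθ₄}.
Eliminating the other unknown: ω₃ = r₂ω₂ sin(θ₄−θ₂) / [r₃ sin(θ₃−θ₄)].
Numerator sine = -0.99604; denominator sine = +0.41310.
Result = 0.0888·24.74·(-0.99604) / (0.2973·(+0.41310)) = -17.817 rad/s; magnitude 17.817 rad/s.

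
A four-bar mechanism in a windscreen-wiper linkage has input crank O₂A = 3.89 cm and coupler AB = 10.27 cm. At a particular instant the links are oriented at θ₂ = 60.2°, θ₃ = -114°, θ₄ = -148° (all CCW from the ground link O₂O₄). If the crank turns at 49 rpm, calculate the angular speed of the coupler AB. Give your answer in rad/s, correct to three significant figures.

1.64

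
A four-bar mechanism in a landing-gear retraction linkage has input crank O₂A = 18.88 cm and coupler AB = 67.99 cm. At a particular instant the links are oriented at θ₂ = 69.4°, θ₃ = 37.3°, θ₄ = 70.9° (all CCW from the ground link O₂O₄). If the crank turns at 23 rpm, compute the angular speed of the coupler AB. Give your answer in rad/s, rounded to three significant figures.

ω₂ = 2.409 rad/s (from 23 rpm).
Differentiating the loop-closure r₂e^{iθ₂}+r₃e^{iθ₃}=r₁+r₄e^{iθ₄} gives r₂ω₂e^{iθ₂}+r₃ω₃e^{iθ₃}=r₄ω₄e^{iθ₄}.
Eliminating the other unknown: ω₃ = r₂ω₂ sin(θ₄−θ₂) / [r₃ sin(θ₃−θ₄)].
Numerator sine = +0.02618; denominator sine = -0.55339.
Result = 0.1888·2.409·(+0.02618) / (0.6799·(-0.55339)) = -0.031637 rad/s; magnitude 0.031637 rad/s.

0.0316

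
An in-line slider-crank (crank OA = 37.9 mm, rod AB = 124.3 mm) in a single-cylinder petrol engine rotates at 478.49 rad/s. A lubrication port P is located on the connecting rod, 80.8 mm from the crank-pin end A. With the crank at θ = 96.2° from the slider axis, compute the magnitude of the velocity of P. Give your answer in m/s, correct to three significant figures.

ω = 478.5 rad/s.  Crank-pin speed |V_A| = rω = 18.135 m/s, perpendicular to OA.
Rod angle: sinφ = −(r/L) sinθ ⇒ φ = -17.645°; ω_rod = −rω cosθ/√(L²−r²sin²θ) = +16.535 rad/s.
V_P = V_A + ω_rod × AP, with AP = 0.0808 m along the rod.
Components: V_Px = −rω sinθ − a·ω_rod·sinφ = -17.624 m/s;  V_Py = rω cosθ + a·ω_rod·cosφ = -0.68541 m/s.
|V_P| = √(V_Px² + V_Py²) = 17.637 m/s.

17.6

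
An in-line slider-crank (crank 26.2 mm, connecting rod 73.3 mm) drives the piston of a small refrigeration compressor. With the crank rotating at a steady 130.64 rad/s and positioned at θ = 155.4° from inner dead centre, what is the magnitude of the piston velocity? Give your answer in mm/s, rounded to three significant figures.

957

ω = 130.6 rad/s
For an in-line slider-crank, x = r cosθ + √(L² − r² sin²θ), so v = −rω sinθ·[1 + r cosθ/√(L² − r² sin²θ)].
With r = 0.0262 m, L = 0.0733 m, θ = 155.4°: √(L² − r² sin²θ) = 0.072484 m.
v = −0.0262·130.6·0.41628·[1 + 0.0262·-0.90924/0.072484] = -0.95656 m/s.
|v| = 0.95656 m/s = 956.56 mm/s.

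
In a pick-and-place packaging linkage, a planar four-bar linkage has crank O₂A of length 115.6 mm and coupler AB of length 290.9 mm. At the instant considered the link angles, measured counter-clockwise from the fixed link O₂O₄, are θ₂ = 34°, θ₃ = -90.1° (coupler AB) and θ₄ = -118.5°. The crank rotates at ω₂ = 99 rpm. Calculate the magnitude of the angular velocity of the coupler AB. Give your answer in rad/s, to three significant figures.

ω₂ = 10.37 rad/s (from 99 rpm).
Differentiating the loop-closure r₂e^{iθ₂}+r₃e^{iθ₃}=r₁+r₄e^{iθ₄} gives r₂ω₂e^{iθ₂}+r₃ω₃e^{iθ₃}=r₄ω₄e^{iθ₄}.
Eliminating the other unknown: ω₃ = r₂ω₂ sin(θ₄−θ₂) / [r₃ sin(θ₃−θ₄)].
Numerator sine = -0.46175; denominator sine = +0.47562.
Result = 0.1156·10.37·(-0.46175) / (0.2909·(+0.47562)) = -3.9996 rad/s; magnitude 3.9996 rad/s.

4.00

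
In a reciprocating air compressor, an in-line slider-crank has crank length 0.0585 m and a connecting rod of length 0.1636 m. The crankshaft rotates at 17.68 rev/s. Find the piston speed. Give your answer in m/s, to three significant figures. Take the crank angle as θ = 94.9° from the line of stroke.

6.26

ω = 2π·17.7 = 111.1 rad/s
For an in-line slider-crank, x = r cosθ + √(L² − r² sin²θ), so v = −rω sinθ·[1 + r cosθ/√(L² − r² sin²θ)].
With r = 0.0585 m, L = 0.1636 m, θ = 94.9°: √(L² − r² sin²θ) = 0.15286 m.
v = −0.0585·111.1·0.99635·[1 + 0.0585·-0.08542/0.15286] = -6.2632 m/s.
|v| = 6.2632 m/s.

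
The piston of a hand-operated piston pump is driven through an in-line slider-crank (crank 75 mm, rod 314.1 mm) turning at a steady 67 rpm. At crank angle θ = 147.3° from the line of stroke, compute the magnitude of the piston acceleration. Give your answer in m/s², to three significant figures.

ω = 2π·67/60 = 7.016 rad/s
x(θ) = r cosθ + √(L² − r² sin²θ); with ω constant, a = ω²·d²x/dθ².
d²x/dθ² = −r cosθ − r²(cos2θ)/√u − r⁴ sin²2θ/(4u^{3/2}),  u = L² − r² sin²θ = 0.0970171 m².
Substituting r = 0.075 m, L = 0.3141 m, θ = 147.3°: d²x/dθ² = +0.055379 m.
a = ω²·d²x/dθ² = (7.016)²·(+0.055379) = +2.7262 m/s²;  |a| = 2.7262 m/s².

2.73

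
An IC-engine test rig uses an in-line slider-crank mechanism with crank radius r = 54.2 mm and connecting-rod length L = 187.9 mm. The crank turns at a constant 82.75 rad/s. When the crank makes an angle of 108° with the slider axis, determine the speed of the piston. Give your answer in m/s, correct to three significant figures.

ω = 82.75 rad/s
For an in-line slider-crank, x = r cosθ + √(L² − r² sin²θ), so v = −rω sinθ·[1 + r cosθ/√(L² − r² sin²θ)].
With r = 0.0542 m, L = 0.1879 m, θ = 108°: √(L² − r² sin²θ) = 0.18069 m.
v = −0.0542·82.75·0.95106·[1 + 0.0542·-0.30902/0.18069] = -3.8702 m/s.
|v| = 3.8702 m/s.

3.87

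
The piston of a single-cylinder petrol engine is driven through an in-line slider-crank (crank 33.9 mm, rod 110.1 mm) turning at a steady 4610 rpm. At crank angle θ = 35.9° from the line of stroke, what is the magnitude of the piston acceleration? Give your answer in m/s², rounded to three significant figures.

7230

ω = 2π·4610/60 = 482.8 rad/s
x(θ) = r cosθ + √(L² − r² sin²θ); with ω constant, a = ω²·d²x/dθ².
d²x/dθ² = −r cosθ − r²(cos2θ)/√u − r⁴ sin²2θ/(4u^{3/2}),  u = L² − r² sin²θ = 0.0117269 m².
Substituting r = 0.0339 m, L = 0.1101 m, θ = 35.9°: d²x/dθ² = -0.03101 m.
a = ω²·d²x/dθ² = (482.8)²·(-0.03101) = -7227 m/s²;  |a| = 7227 m/s².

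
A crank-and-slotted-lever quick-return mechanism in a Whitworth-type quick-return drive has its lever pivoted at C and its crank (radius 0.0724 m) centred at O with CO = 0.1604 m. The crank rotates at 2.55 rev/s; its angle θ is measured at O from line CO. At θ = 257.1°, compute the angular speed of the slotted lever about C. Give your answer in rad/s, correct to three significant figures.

ω = 16.02 rad/s (from 2.55 rev/s).
Crank pin A relative to C: A = (d + r cosθ, r sinθ); lever angle φ = atan2(r sinθ, d + r cosθ).
Differentiating tanφ: φ̇ = rω(d cosθ + r)/(d² + r² + 2dr cosθ).
d² + r² + 2dr cosθ = |CA|² = 0.0257847 m²;  d cosθ + r = +0.036591 m.
|ω_lever| = |0.0724·16.02·+0.036591| / 0.0257847 = 1.6461 rad/s.

1.65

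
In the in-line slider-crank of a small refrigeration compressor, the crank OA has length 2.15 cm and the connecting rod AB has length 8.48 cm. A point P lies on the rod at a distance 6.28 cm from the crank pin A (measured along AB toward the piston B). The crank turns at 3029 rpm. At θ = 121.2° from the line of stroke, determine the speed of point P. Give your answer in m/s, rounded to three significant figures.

5.33

ω = 317.2 rad/s.  Crank-pin speed |V_A| = rω = 6.8197 m/s, perpendicular to OA.
Rod angle: sinφ = −(r/L) sinθ ⇒ φ = -12.525°; ω_rod = −rω cosθ/√(L²−r²sin²θ) = +42.676 rad/s.
V_P = V_A + ω_rod × AP, with AP = 0.0628 m along the rod.
Components: V_Px = −rω sinθ − a·ω_rod·sinφ = -5.2521 m/s;  V_Py = rω cosθ + a·ω_rod·cosφ = -0.91653 m/s.
|V_P| = √(V_Px² + V_Py²) = 5.3315 m/s.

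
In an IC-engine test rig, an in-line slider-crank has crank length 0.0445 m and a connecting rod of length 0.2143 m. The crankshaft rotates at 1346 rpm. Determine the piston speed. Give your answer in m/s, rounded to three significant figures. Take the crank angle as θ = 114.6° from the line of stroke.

ω = 2π·1346/60 = 141 rad/s
For an in-line slider-crank, x = r cosθ + √(L² − r² sin²θ), so v = −rω sinθ·[1 + r cosθ/√(L² − r² sin²θ)].
With r = 0.0445 m, L = 0.2143 m, θ = 114.6°: √(L² − r² sin²θ) = 0.21045 m.
v = −0.0445·141·0.90924·[1 + 0.0445·-0.41628/0.21045] = -5.2011 m/s.
|v| = 5.2011 m/s.

5.20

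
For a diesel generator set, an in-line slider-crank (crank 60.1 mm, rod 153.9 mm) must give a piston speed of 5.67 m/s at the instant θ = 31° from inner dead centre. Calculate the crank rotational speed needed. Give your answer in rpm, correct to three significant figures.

1300

For an in-line slider-crank, |v_piston| = rω|sinθ|·[1 + r cosθ/√(L² − r² sin²θ)].
With r = 0.0601 m, L = 0.1539 m, θ = 31°: the bracketed kinematic factor |dx/dθ| = 0.041531 m.
ω = v/|dx/dθ| = 5.67/0.041531 = 136.52 rad/s.
N = 60ω/(2π) = 1303.7 rpm.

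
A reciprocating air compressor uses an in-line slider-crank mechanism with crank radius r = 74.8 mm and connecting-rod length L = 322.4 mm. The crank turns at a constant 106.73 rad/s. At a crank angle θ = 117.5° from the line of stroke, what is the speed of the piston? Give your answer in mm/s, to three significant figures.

ω = 106.7 rad/s
For an in-line slider-crank, x = r cosθ + √(L² − r² sin²θ), so v = −rω sinθ·[1 + r cosθ/√(L² − r² sin²θ)].
With r = 0.0748 m, L = 0.3224 m, θ = 117.5°: √(L² − r² sin²θ) = 0.3155 m.
v = −0.0748·106.7·0.88701·[1 + 0.0748·-0.46175/0.3155] = -6.3061 m/s.
|v| = 6.3061 m/s = 6306.1 mm/s.

6310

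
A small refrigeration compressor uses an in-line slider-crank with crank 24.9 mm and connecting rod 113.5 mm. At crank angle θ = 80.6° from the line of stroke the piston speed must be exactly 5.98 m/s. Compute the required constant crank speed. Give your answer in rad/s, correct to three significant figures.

235

For an in-line slider-crank, |v_piston| = rω|sinθ|·[1 + r cosθ/√(L² − r² sin²θ)].
With r = 0.0249 m, L = 0.1135 m, θ = 80.6°: the bracketed kinematic factor |dx/dθ| = 0.025467 m.
ω = v/|dx/dθ| = 5.98/0.025467 = 234.81 rad/s.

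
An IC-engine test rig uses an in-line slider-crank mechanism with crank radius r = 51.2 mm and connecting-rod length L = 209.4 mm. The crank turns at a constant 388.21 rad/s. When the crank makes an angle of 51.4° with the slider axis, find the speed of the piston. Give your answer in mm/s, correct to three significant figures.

17900

ω = 388.2 rad/s
For an in-line slider-crank, x = r cosθ + √(L² − r² sin²θ), so v = −rω sinθ·[1 + r cosθ/√(L² − r² sin²θ)].
With r = 0.0512 m, L = 0.2094 m, θ = 51.4°: √(L² − r² sin²θ) = 0.20554 m.
v = −0.0512·388.2·0.78152·[1 + 0.0512·0.62388/0.20554] = -17.948 m/s.
|v| = 17.948 m/s = 17948 mm/s.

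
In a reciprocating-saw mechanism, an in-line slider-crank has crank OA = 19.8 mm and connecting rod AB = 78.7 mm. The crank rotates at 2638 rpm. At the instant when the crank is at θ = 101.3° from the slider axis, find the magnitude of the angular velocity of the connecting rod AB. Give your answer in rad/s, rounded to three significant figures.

14.1

ω = 276.3 rad/s (converted from 2638 rpm).
The rod makes angle φ with the slider axis where L sinφ = r sinθ; differentiating, L cosφ·φ̇ = r ω cosθ.
L cosφ = √(L² − r² sin²θ) = 0.076267 m.
|ω_rod| = r ω |cosθ| / √(L² − r² sin²θ) = 0.0198·276.3·0.19595/0.076267 = 14.053 rad/s.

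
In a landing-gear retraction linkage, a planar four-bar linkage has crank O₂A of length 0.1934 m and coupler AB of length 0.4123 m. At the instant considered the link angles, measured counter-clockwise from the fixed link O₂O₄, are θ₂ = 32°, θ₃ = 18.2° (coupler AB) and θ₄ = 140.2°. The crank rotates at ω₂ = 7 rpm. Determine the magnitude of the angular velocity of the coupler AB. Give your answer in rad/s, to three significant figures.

0.385

ω₂ = 0.733 rad/s (from 7 rpm).
Differentiating the loop-closure r₂e^{iθ₂}+r₃e^{iθ₃}=r₁+r₄e^{iθ₄} gives r₂ω₂e^{iθ₂}+r₃ω₃e^{iθ₃}=r₄ω₄e^{iθ₄}.
Eliminating the other unknown: ω₃ = r₂ω₂ sin(θ₄−θ₂) / [r₃ sin(θ₃−θ₄)].
Numerator sine = +0.94997; denominator sine = -0.84805.
Result = 0.1934·0.733·(+0.94997) / (0.4123·(-0.84805)) = -0.38518 rad/s; magnitude 0.38518 rad/s.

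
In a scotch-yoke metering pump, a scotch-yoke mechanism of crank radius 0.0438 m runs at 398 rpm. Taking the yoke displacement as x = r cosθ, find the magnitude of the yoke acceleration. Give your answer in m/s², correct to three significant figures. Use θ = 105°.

19.7

ω = 41.68 rad/s (from 398 rpm).
x = r cosθ ⇒ ẍ = −rω² cosθ (ω constant).
|a| = rω²|cosθ| = 0.0438·(41.68)²·|cos 105°| = 19.692 m/s².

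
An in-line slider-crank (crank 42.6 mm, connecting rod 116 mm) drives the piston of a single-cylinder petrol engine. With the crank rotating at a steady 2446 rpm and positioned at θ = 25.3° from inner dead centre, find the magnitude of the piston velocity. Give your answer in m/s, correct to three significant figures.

6.23

ω = 2π·2446/60 = 256.1 rad/s
For an in-line slider-crank, x = r cosθ + √(L² − r² sin²θ), so v = −rω sinθ·[1 + r cosθ/√(L² − r² sin²θ)].
With r = 0.0426 m, L = 0.116 m, θ = 25.3°: √(L² − r² sin²θ) = 0.11456 m.
v = −0.0426·256.1·0.42736·[1 + 0.0426·0.90408/0.11456] = -6.2309 m/s.
|v| = 6.2309 m/s.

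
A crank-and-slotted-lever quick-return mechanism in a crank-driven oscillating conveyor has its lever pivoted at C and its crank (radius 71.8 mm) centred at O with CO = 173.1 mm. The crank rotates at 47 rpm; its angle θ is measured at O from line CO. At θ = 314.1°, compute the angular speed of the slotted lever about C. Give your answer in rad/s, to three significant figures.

ω = 4.922 rad/s (from 47 rpm).
Crank pin A relative to C: A = (d + r cosθ, r sinθ); lever angle φ = atan2(r sinθ, d + r cosθ).
Differentiating tanφ: φ̇ = rω(d cosθ + r)/(d² + r² + 2dr cosθ).
d² + r² + 2dr cosθ = |CA|² = 0.0524173 m²;  d cosθ + r = +0.19226 m.
|ω_lever| = |0.0718·4.922·+0.19226| / 0.0524173 = 1.2962 rad/s.

1.30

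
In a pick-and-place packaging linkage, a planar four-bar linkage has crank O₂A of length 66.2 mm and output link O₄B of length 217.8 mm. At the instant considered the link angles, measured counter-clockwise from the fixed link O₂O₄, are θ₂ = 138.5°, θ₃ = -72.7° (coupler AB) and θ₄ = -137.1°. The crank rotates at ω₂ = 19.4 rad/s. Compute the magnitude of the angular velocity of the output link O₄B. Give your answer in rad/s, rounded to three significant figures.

3.39

ω₂ = 19.4 rad/s
Differentiating the loop-closure r₂e^{iθ₂}+r₃e^{iθ₃}=r₁+r₄e^{iθ₄} gives r₂ω₂e^{iθ₂}+r₃ω₃e^{iθ₃}=r₄ω₄e^{iθ₄}.
Eliminating the other unknown: ω₄ = r₂ω₂ sin(θ₂−θ₃) / [r₄ sin(θ₄−θ₃)].
Numerator sine = -0.51803; denominator sine = -0.90183.
Result = 0.0662·19.4·(-0.51803) / (0.2178·(-0.90183)) = +3.3871 rad/s; magnitude 3.3871 rad/s.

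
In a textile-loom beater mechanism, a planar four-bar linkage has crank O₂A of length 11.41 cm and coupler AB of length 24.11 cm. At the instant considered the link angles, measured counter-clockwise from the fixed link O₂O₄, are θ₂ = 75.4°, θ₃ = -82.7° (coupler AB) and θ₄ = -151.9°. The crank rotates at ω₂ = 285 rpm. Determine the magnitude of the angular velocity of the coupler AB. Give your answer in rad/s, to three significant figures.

11.1

ω₂ = 29.85 rad/s (from 285 rpm).
Differentiating the loop-closure r₂e^{iθ₂}+r₃e^{iθ₃}=r₁+r₄e^{iθ₄} gives r₂ω₂e^{iθ₂}+r₃ω₃e^{iθ₃}=r₄ω₄e^{iθ₄}.
Eliminating the other unknown: ω₃ = r₂ω₂ sin(θ₄−θ₂) / [r₃ sin(θ₃−θ₄)].
Numerator sine = +0.73491; denominator sine = +0.93483.
Result = 0.1141·29.85·(+0.73491) / (0.2411·(+0.93483)) = +11.104 rad/s; magnitude 11.104 rad/s.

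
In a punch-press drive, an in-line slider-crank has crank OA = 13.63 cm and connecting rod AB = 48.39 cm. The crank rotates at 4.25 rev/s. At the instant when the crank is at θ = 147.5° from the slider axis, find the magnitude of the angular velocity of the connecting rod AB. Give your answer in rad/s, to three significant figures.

6.42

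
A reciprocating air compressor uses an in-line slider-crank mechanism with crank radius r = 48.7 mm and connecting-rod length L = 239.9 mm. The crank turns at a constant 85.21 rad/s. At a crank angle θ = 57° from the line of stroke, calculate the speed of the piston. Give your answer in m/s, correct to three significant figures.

3.87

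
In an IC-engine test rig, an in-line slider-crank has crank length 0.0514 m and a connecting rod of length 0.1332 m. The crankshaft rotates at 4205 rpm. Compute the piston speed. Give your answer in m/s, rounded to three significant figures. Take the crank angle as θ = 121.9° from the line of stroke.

ω = 2π·4205/60 = 440.3 rad/s
For an in-line slider-crank, x = r cosθ + √(L² − r² sin²θ), so v = −rω sinθ·[1 + r cosθ/√(L² − r² sin²θ)].
With r = 0.0514 m, L = 0.1332 m, θ = 121.9°: √(L² − r² sin²θ) = 0.12585 m.
v = −0.0514·440.3·0.84897·[1 + 0.0514·-0.52844/0.12585] = -15.068 m/s.
|v| = 15.068 m/s.

15.1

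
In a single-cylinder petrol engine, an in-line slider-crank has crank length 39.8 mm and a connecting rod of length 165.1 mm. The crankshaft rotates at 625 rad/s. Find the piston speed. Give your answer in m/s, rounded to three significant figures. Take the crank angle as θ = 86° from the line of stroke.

25.2

ω = 625 rad/s
For an in-line slider-crank, x = r cosθ + √(L² − r² sin²θ), so v = −rω sinθ·[1 + r cosθ/√(L² − r² sin²θ)].
With r = 0.0398 m, L = 0.1651 m, θ = 86°: √(L² − r² sin²θ) = 0.16026 m.
v = −0.0398·625·0.99756·[1 + 0.0398·0.06976/0.16026] = -25.244 m/s.
|v| = 25.244 m/s.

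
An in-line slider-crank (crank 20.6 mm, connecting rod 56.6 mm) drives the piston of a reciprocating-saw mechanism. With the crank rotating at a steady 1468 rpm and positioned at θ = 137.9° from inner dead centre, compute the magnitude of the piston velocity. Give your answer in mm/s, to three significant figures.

1530

ω = 2π·1468/60 = 153.7 rad/s
For an in-line slider-crank, x = r cosθ + √(L² − r² sin²θ), so v = −rω sinθ·[1 + r cosθ/√(L² − r² sin²θ)].
With r = 0.0206 m, L = 0.0566 m, θ = 137.9°: √(L² − r² sin²θ) = 0.054889 m.
v = −0.0206·153.7·0.67043·[1 + 0.0206·-0.74198/0.054889] = -1.5319 m/s.
|v| = 1.5319 m/s = 1531.9 mm/s.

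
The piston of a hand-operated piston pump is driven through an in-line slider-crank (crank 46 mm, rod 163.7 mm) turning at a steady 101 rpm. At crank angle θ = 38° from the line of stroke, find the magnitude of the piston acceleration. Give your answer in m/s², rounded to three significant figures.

4.44

ω = 2π·101/60 = 10.58 rad/s
x(θ) = r cosθ + √(L² − r² sin²θ); with ω constant, a = ω²·d²x/dθ².
d²x/dθ² = −r cosθ − r²(cos2θ)/√u − r⁴ sin²2θ/(4u^{3/2}),  u = L² − r² sin²θ = 0.0259956 m².
Substituting r = 0.046 m, L = 0.1637 m, θ = 38°: d²x/dθ² = -0.039675 m.
a = ω²·d²x/dθ² = (10.58)²·(-0.039675) = -4.4383 m/s²;  |a| = 4.4383 m/s².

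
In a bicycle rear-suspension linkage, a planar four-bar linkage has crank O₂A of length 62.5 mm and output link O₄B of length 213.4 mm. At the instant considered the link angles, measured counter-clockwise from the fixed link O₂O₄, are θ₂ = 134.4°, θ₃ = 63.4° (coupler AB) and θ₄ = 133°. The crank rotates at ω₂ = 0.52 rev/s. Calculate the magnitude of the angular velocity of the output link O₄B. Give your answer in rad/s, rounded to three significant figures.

0.965

ω₂ = 3.267 rad/s (from 0.52 rev/s).
Differentiating the loop-closure r₂e^{iθ₂}+r₃e^{iθ₃}=r₁+r₄e^{iθ₄} gives r₂ω₂e^{iθ₂}+r₃ω₃e^{iθ₃}=r₄ω₄e^{iθ₄}.
Eliminating the other unknown: ω₄ = r₂ω₂ sin(θ₂−θ₃) / [r₄ sin(θ₄−θ₃)].
Numerator sine = +0.94552; denominator sine = +0.93728.
Result = 0.0625·3.267·(+0.94552) / (0.2134·(+0.93728)) = +0.96531 rad/s; magnitude 0.96531 rad/s.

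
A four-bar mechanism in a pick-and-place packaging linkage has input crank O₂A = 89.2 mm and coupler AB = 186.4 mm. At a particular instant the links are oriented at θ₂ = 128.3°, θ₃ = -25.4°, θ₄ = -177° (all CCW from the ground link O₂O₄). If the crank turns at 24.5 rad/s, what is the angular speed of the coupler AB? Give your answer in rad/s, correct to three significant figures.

ω₂ = 24.5 rad/s
Differentiating the loop-closure r₂e^{iθ₂}+r₃e^{iθ₃}=r₁+r₄e^{iθ₄} gives r₂ω₂e^{iθ₂}+r₃ω₃e^{iθ₃}=r₄ω₄e^{iθ₄}.
Eliminating the other unknown: ω₃ = r₂ω₂ sin(θ₄−θ₂) / [r₃ sin(θ₃−θ₄)].
Numerator sine = +0.81614; denominator sine = +0.47562.
Result = 0.0892·24.5·(+0.81614) / (0.1864·(+0.47562)) = +20.118 rad/s; magnitude 20.118 rad/s.

20.1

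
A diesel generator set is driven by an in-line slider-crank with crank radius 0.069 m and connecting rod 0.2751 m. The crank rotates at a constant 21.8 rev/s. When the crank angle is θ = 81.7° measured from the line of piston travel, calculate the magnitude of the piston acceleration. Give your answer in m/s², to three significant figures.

ω = 2π·21.8 = 137 rad/s
x(θ) = r cosθ + √(L² − r² sin²θ); with ω constant, a = ω²·d²x/dθ².
d²x/dθ² = −r cosθ − r²(cos2θ)/√u − r⁴ sin²2θ/(4u^{3/2}),  u = L² − r² sin²θ = 0.0710182 m².
Substituting r = 0.069 m, L = 0.2751 m, θ = 81.7°: d²x/dθ² = +0.0071358 m.
a = ω²·d²x/dθ² = (137)²·(+0.0071358) = +133.88 m/s²;  |a| = 133.88 m/s².

134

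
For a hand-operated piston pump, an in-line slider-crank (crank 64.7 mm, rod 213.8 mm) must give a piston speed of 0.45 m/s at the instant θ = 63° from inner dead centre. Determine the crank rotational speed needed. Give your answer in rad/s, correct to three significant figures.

6.83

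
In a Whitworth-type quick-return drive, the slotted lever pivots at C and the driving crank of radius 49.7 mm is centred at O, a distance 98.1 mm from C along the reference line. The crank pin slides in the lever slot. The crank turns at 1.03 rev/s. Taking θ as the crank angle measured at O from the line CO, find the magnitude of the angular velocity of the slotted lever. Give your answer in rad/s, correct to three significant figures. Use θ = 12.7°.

2.16

ω = 6.472 rad/s (from 1.03 rev/s).
Crank pin A relative to C: A = (d + r cosθ, r sinθ); lever angle φ = atan2(r sinθ, d + r cosθ).
Differentiating tanφ: φ̇ = rω(d cosθ + r)/(d² + r² + 2dr cosθ).
d² + r² + 2dr cosθ = |CA|² = 0.0216063 m²;  d cosθ + r = +0.1454 m.
|ω_lever| = |0.0497·6.472·+0.1454| / 0.0216063 = 2.1645 rad/s.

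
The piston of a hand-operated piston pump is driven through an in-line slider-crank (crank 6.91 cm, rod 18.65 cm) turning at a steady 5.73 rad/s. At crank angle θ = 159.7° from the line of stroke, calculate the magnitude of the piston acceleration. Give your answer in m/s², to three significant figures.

ω = 5.73 rad/s
x(θ) = r cosθ + √(L² − r² sin²θ); with ω constant, a = ω²·d²x/dθ².
d²x/dθ² = −r cosθ − r²(cos2θ)/√u − r⁴ sin²2θ/(4u^{3/2}),  u = L² − r² sin²θ = 0.0342075 m².
Substituting r = 0.0691 m, L = 0.1865 m, θ = 159.7°: d²x/dθ² = +0.044825 m.
a = ω²·d²x/dθ² = (5.73)²·(+0.044825) = +1.4717 m/s²;  |a| = 1.4717 m/s².

1.47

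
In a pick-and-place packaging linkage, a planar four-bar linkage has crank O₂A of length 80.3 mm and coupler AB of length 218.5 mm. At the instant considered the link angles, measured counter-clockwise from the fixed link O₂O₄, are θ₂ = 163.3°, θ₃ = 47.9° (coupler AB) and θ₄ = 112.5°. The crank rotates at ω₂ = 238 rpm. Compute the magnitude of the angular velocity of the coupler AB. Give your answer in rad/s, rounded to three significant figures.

7.86

ω₂ = 24.92 rad/s (from 238 rpm).
Differentiating the loop-closure r₂e^{iθ₂}+r₃e^{iθ₃}=r₁+r₄e^{iθ₄} gives r₂ω₂e^{iθ₂}+r₃ω₃e^{iθ₃}=r₄ω₄e^{iθ₄}.
Eliminating the other unknown: ω₃ = r₂ω₂ sin(θ₄−θ₂) / [r₃ sin(θ₃−θ₄)].
Numerator sine = -0.77494; denominator sine = -0.90334.
Result = 0.0803·24.92·(-0.77494) / (0.2185·(-0.90334)) = +7.8576 rad/s; magnitude 7.8576 rad/s.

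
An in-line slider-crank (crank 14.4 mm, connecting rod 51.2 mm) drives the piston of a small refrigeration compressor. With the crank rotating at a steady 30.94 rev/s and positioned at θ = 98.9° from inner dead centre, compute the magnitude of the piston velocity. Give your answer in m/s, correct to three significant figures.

ω = 2π·30.9 = 194.4 rad/s
For an in-line slider-crank, x = r cosθ + √(L² − r² sin²θ), so v = −rω sinθ·[1 + r cosθ/√(L² − r² sin²θ)].
With r = 0.0144 m, L = 0.0512 m, θ = 98.9°: √(L² − r² sin²θ) = 0.049184 m.
v = −0.0144·194.4·0.98796·[1 + 0.0144·-0.15471/0.049184] = -2.6404 m/s.
|v| = 2.6404 m/s.

2.64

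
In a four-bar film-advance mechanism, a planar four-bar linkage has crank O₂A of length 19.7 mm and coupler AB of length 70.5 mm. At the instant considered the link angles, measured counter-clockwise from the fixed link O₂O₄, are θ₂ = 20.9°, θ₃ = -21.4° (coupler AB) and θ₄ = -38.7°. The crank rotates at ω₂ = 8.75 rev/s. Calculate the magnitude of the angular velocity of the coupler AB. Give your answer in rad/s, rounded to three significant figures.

44.6

ω₂ = 54.98 rad/s (from 8.75 rev/s).
Differentiating the loop-closure r₂e^{iθ₂}+r₃e^{iθ₃}=r₁+r₄e^{iθ₄} gives r₂ω₂e^{iθ₂}+r₃ω₃e^{iθ₃}=r₄ω₄e^{iθ₄}.
Eliminating the other unknown: ω₃ = r₂ω₂ sin(θ₄−θ₂) / [r₃ sin(θ₃−θ₄)].
Numerator sine = -0.86251; denominator sine = +0.29737.
Result = 0.0197·54.98·(-0.86251) / (0.0705·(+0.29737)) = -44.558 rad/s; magnitude 44.558 rad/s.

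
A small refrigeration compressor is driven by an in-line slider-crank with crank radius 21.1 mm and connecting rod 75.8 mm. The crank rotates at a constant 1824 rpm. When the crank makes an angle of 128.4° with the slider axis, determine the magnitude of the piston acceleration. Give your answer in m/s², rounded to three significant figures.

ω = 2π·1824/60 = 191 rad/s
x(θ) = r cosθ + √(L² − r² sin²θ); with ω constant, a = ω²·d²x/dθ².
d²x/dθ² = −r cosθ − r²(cos2θ)/√u − r⁴ sin²2θ/(4u^{3/2}),  u = L² − r² sin²θ = 0.0054722 m².
Substituting r = 0.0211 m, L = 0.0758 m, θ = 128.4°: d²x/dθ² = +0.014365 m.
a = ω²·d²x/dθ² = (191)²·(+0.014365) = +524.08 m/s²;  |a| = 524.08 m/s².

524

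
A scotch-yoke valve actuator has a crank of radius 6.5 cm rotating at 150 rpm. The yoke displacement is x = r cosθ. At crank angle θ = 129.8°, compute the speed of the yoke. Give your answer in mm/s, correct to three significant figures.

784

ω = 15.71 rad/s (from 150 rpm).
x = r cosθ ⇒ ẋ = −rω sinθ.
|v| = rω|sinθ| = 0.065·15.71·|sin 129.8°| = 0.78443 m/s = 784.43 mm/s.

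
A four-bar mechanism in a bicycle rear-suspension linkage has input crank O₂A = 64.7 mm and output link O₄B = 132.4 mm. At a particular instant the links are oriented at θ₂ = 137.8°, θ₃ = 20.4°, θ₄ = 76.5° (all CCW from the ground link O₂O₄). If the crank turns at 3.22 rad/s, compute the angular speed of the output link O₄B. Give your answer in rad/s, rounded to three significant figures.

1.68

ω₂ = 3.22 rad/s
Differentiating the loop-closure r₂e^{iθ₂}+r₃e^{iθ₃}=r₁+r₄e^{iθ₄} gives r₂ω₂e^{iθ₂}+r₃ω₃e^{iθ₃}=r₄ω₄e^{iθ₄}.
Eliminating the other unknown: ω₄ = r₂ω₂ sin(θ₂−θ₃) / [r₄ sin(θ₄−θ₃)].
Numerator sine = +0.88782; denominator sine = +0.83001.
Result = 0.0647·3.22·(+0.88782) / (0.1324·(+0.83001)) = +1.6831 rad/s; magnitude 1.6831 rad/s.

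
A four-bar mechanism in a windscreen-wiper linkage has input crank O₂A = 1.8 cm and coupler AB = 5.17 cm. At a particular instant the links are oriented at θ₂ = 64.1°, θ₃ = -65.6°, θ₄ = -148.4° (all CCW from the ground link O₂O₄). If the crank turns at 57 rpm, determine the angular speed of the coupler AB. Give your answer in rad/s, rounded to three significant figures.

1.13

ω₂ = 5.969 rad/s (from 57 rpm).
Differentiating the loop-closure r₂e^{iθ₂}+r₃e^{iθ₃}=r₁+r₄e^{iθ₄} gives r₂ω₂e^{iθ₂}+r₃ω₃e^{iθ₃}=r₄ω₄e^{iθ₄}.
Eliminating the other unknown: ω₃ = r₂ω₂ sin(θ₄−θ₂) / [r₃ sin(θ₃−θ₄)].
Numerator sine = +0.53730; denominator sine = +0.99211.
Result = 0.018·5.969·(+0.53730) / (0.0517·(+0.99211)) = +1.1255 rad/s; magnitude 1.1255 rad/s.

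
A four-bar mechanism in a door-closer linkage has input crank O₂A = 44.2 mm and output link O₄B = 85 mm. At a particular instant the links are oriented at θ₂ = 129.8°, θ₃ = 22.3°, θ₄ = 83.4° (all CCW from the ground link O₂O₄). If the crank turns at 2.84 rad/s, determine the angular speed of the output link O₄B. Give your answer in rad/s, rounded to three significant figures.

ω₂ = 2.84 rad/s
Differentiating the loop-closure r₂e^{iθ₂}+r₃e^{iθ₃}=r₁+r₄e^{iθ₄} gives r₂ω₂e^{iθ₂}+r₃ω₃e^{iθ₃}=r₄ω₄e^{iθ₄}.
Eliminating the other unknown: ω₄ = r₂ω₂ sin(θ₂−θ₃) / [r₄ sin(θ₄−θ₃)].
Numerator sine = +0.95372; denominator sine = +0.87546.
Result = 0.0442·2.84·(+0.95372) / (0.085·(+0.87546)) = +1.6088 rad/s; magnitude 1.6088 rad/s.

1.61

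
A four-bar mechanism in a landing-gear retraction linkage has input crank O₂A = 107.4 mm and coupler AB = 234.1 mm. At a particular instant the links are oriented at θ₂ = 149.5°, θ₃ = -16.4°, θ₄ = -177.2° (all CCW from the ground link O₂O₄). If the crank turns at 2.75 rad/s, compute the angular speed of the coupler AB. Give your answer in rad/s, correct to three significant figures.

ω₂ = 2.75 rad/s
Differentiating the loop-closure r₂e^{iθ₂}+r₃e^{iθ₃}=r₁+r₄e^{iθ₄} gives r₂ω₂e^{iθ₂}+r₃ω₃e^{iθ₃}=r₄ω₄e^{iθ₄}.
Eliminating the other unknown: ω₃ = r₂ω₂ sin(θ₄−θ₂) / [r₃ sin(θ₃−θ₄)].
Numerator sine = +0.54902; denominator sine = +0.32887.
Result = 0.1074·2.75·(+0.54902) / (0.2341·(+0.32887)) = +2.1062 rad/s; magnitude 2.1062 rad/s.

2.11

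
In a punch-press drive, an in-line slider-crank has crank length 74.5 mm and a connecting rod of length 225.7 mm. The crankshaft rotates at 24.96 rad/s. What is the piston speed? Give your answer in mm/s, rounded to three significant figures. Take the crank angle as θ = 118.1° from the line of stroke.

1370

ω = 24.96 rad/s
For an in-line slider-crank, x = r cosθ + √(L² − r² sin²θ), so v = −rω sinθ·[1 + r cosθ/√(L² − r² sin²θ)].
With r = 0.0745 m, L = 0.2257 m, θ = 118.1°: √(L² − r² sin²θ) = 0.21592 m.
v = −0.0745·24.96·0.88213·[1 + 0.0745·-0.47101/0.21592] = -1.3738 m/s.
|v| = 1.3738 m/s = 1373.8 mm/s.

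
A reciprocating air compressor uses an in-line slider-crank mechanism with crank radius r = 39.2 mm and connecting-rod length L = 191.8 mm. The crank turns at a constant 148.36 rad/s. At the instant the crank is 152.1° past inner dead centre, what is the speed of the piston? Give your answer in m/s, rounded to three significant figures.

2.23

ω = 148.4 rad/s
For an in-line slider-crank, x = r cosθ + √(L² − r² sin²θ), so v = −rω sinθ·[1 + r cosθ/√(L² − r² sin²θ)].
With r = 0.0392 m, L = 0.1918 m, θ = 152.1°: √(L² − r² sin²θ) = 0.19092 m.
v = −0.0392·148.4·0.46793·[1 + 0.0392·-0.88377/0.19092] = -2.2275 m/s.
|v| = 2.2275 m/s.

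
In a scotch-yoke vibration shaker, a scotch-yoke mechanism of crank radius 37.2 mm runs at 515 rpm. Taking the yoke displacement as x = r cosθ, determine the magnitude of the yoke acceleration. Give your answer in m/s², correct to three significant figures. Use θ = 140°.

82.9

ω = 53.93 rad/s (from 515 rpm).
x = r cosθ ⇒ ẍ = −rω² cosθ (ω constant).
|a| = rω²|cosθ| = 0.0372·(53.93)²·|cos 140°| = 82.884 m/s².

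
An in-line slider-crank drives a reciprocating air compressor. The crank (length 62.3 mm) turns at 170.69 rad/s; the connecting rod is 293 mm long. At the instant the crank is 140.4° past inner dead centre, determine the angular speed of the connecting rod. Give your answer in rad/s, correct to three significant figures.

ω = 170.7 rad/s
The rod makes angle φ with the slider axis where L sinφ = r sinθ; differentiating, L cosφ·φ̇ = r ω cosθ.
L cosφ = √(L² − r² sin²θ) = 0.2903 m.
|ω_rod| = r ω |cosθ| / √(L² − r² sin²θ) = 0.0623·170.7·0.77051/0.2903 = 28.225 rad/s.

28.2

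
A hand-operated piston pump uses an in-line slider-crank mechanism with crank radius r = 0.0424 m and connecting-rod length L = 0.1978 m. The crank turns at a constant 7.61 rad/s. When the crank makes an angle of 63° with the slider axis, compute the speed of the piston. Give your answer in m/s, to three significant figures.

ω = 7.61 rad/s
For an in-line slider-crank, x = r cosθ + √(L² − r² sin²θ), so v = −rω sinθ·[1 + r cosθ/√(L² − r² sin²θ)].
With r = 0.0424 m, L = 0.1978 m, θ = 63°: √(L² − r² sin²θ) = 0.19416 m.
v = −0.0424·7.61·0.89101·[1 + 0.0424·0.45399/0.19416] = -0.316 m/s.
|v| = 0.316 m/s.

0.316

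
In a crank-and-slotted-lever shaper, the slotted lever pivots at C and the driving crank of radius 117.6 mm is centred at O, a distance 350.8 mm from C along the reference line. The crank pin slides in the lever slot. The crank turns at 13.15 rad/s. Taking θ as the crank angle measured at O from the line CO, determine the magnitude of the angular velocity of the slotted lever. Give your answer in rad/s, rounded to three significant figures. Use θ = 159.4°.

5.46

ω = 13.15 rad/s
Crank pin A relative to C: A = (d + r cosθ, r sinθ); lever angle φ = atan2(r sinθ, d + r cosθ).
Differentiating tanφ: φ̇ = rω(d cosθ + r)/(d² + r² + 2dr cosθ).
d² + r² + 2dr cosθ = |CA|² = 0.0596579 m²;  d cosθ + r = -0.21077 m.
|ω_lever| = |0.1176·13.15·-0.21077| / 0.0596579 = 5.4635 rad/s.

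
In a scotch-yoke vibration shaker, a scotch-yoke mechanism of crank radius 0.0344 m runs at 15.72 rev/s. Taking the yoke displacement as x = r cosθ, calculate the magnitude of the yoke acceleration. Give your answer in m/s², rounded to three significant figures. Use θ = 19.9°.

316

ω = 98.77 rad/s (from 15.72 rev/s).
x = r cosθ ⇒ ẍ = −rω² cosθ (ω constant).
|a| = rω²|cosθ| = 0.0344·(98.77)²·|cos 19.9°| = 315.56 m/s².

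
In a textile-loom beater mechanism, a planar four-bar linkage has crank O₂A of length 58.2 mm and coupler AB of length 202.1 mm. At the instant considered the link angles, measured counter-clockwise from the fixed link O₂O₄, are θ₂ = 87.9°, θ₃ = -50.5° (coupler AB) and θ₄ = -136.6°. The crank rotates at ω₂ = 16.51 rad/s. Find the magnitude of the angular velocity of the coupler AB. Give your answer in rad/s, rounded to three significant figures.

ω₂ = 16.51 rad/s
Differentiating the loop-closure r₂e^{iθ₂}+r₃e^{iθ₃}=r₁+r₄e^{iθ₄} gives r₂ω₂e^{iθ₂}+r₃ω₃e^{iθ₃}=r₄ω₄e^{iθ₄}.
Eliminating the other unknown: ω₃ = r₂ω₂ sin(θ₄−θ₂) / [r₃ sin(θ₃−θ₄)].
Numerator sine = +0.70091; denominator sine = +0.99768.
Result = 0.0582·16.51·(+0.70091) / (0.2021·(+0.99768)) = +3.3402 rad/s; magnitude 3.3402 rad/s.

3.34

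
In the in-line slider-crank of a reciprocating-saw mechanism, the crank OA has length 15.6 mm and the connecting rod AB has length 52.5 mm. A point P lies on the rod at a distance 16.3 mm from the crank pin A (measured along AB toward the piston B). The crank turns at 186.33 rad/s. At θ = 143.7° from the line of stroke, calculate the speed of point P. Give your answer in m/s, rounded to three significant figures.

ω = 186.3 rad/s.  Crank-pin speed |V_A| = rω = 2.9067 m/s, perpendicular to OA.
Rod angle: sinφ = −(r/L) sinθ ⇒ φ = -10.132°; ω_rod = −rω cosθ/√(L²−r²sin²θ) = +45.328 rad/s.
V_P = V_A + ω_rod × AP, with AP = 0.0163 m along the rod.
Components: V_Px = −rω sinθ − a·ω_rod·sinφ = -1.5909 m/s;  V_Py = rω cosθ + a·ω_rod·cosφ = -1.6153 m/s.
|V_P| = √(V_Px² + V_Py²) = 2.2672 m/s.

2.27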